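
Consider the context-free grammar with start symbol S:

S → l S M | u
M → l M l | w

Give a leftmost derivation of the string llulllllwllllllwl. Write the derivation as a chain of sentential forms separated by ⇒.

S⇒lSM⇒llSMM⇒lluMM⇒llulMlM⇒llullMllM⇒llulllMlllM⇒llullllMllllM⇒llulllllMlllllM⇒llulllllwlllllM⇒llulllllwllllllMl⇒llulllllwllllllwl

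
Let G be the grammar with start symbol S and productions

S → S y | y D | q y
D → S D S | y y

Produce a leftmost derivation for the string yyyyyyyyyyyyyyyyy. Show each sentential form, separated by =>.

S => yD => ySDS => yyDDS => yySDSDS => yyyDDSDS => yyyyyDSDS => yyyyyyySDS => yyyyyyySyDS => yyyyyyySyyDS => yyyyyyyyDyyDS => yyyyyyyyyyyyDS => yyyyyyyyyyyyyyS => yyyyyyyyyyyyyyyD => yyyyyyyyyyyyyyyyy

S => yD   [S → y D]
yD => ySDS   [D → S D S]
ySDS => yyDDS   [S → y D]
yyDDS => yySDSDS   [D → S D S]
yySDSDS => yyyDDSDS   [S → y D]
yyyDDSDS => yyyyyDSDS   [D → y y]
yyyyyDSDS => yyyyyyySDS   [D → y y]
yyyyyyySDS => yyyyyyySyDS   [S → S y]
yyyyyyySyDS => yyyyyyySyyDS   [S → S y]
yyyyyyySyyDS => yyyyyyyyDyyDS   [S → y D]
yyyyyyyyDyyDS => yyyyyyyyyyyyDS   [D → y y]
yyyyyyyyyyyyDS => yyyyyyyyyyyyyyS   [D → y y]
yyyyyyyyyyyyyyS => yyyyyyyyyyyyyyyD   [S → y D]
yyyyyyyyyyyyyyyD => yyyyyyyyyyyyyyyyy   [D → y y]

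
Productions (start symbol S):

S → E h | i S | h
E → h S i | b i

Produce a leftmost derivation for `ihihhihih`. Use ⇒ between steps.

S⇒iS⇒iEh⇒ihSih⇒ihiSih⇒ihiEhih⇒ihihSihih⇒ihihhihih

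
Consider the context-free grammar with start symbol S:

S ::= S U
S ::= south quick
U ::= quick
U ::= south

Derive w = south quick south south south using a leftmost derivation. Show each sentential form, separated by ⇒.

S ⇒ S U   [S ::= S U]
S U ⇒ S U U   [S ::= S U]
S U U ⇒ S U U U   [S ::= S U]
S U U U ⇒ south quick U U U   [S ::= south quick]
south quick U U U ⇒ south quick south U U   [U ::= south]
south quick south U U ⇒ south quick south south U   [U ::= south]
south quick south south U ⇒ south quick south south south   [U ::= south]

S ⇒ S U ⇒ S U U ⇒ S U U U ⇒ south quick U U U ⇒ south quick south U U ⇒ south quick south south U ⇒ south quick south south south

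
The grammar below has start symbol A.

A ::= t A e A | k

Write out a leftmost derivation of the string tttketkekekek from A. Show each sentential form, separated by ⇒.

A ⇒ tAeA ⇒ ttAeAeA ⇒ tttAeAeAeA ⇒ tttkeAeAeA ⇒ tttketAeAeAeA ⇒ tttketkeAeAeA ⇒ tttketkekeAeA ⇒ tttketkekekeA ⇒ tttketkekekek

A ⇒ tAeA   [A ::= t A e A]
tAeA ⇒ ttAeAeA   [A ::= t A e A]
ttAeAeA ⇒ tttAeAeAeA   [A ::= t A e A]
tttAeAeAeA ⇒ tttkeAeAeA   [A ::= k]
tttkeAeAeA ⇒ tttketAeAeAeA   [A ::= t A e A]
tttketAeAeAeA ⇒ tttketkeAeAeA   [A ::= k]
tttketkeAeAeA ⇒ tttketkekeAeA   [A ::= k]
tttketkekeAeA ⇒ tttketkekekeA   [A ::= k]
tttketkekekeA ⇒ tttketkekekek   [A ::= k]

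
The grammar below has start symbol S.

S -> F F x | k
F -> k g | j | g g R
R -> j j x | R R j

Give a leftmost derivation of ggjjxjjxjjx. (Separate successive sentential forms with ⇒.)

S ⇒ FFx ⇒ ggRFx ⇒ ggRRjFx ⇒ ggjjxRjFx ⇒ ggjjxjjxjFx ⇒ ggjjxjjxjjx

S ⇒ FFx   [S -> F F x]
FFx ⇒ ggRFx   [F -> g g R]
ggRFx ⇒ ggRRjFx   [R -> R R j]
ggRRjFx ⇒ ggjjxRjFx   [R -> j j x]
ggjjxRjFx ⇒ ggjjxjjxjFx   [R -> j j x]
ggjjxjjxjFx ⇒ ggjjxjjxjjx   [F -> j]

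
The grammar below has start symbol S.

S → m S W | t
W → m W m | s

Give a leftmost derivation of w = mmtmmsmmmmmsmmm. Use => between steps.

S => mSW   [S → m S W]
mSW => mmSWW   [S → m S W]
mmSWW => mmtWW   [S → t]
mmtWW => mmtmWmW   [W → m W m]
mmtmWmW => mmtmmWmmW   [W → m W m]
mmtmmWmmW => mmtmmsmmW   [W → s]
mmtmmsmmW => mmtmmsmmmWm   [W → m W m]
mmtmmsmmmWm => mmtmmsmmmmWmm   [W → m W m]
mmtmmsmmmmWmm => mmtmmsmmmmmWmmm   [W → m W m]
mmtmmsmmmmmWmmm => mmtmmsmmmmmsmmm   [W → s]

S => mSW => mmSWW => mmtWW => mmtmWmW => mmtmmWmmW => mmtmmsmmW => mmtmmsmmmWm => mmtmmsmmmmWmm => mmtmmsmmmmmWmmm => mmtmmsmmmmmsmmm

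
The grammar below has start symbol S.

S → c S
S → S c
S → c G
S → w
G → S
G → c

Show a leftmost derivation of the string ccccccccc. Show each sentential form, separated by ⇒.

S ⇒ Sc ⇒ cSc ⇒ ccSc ⇒ cccSc ⇒ ccccSc ⇒ ccccScc ⇒ ccccSccc ⇒ cccccGccc ⇒ ccccccccc

S ⇒ Sc   [S → S c]
Sc ⇒ cSc   [S → c S]
cSc ⇒ ccSc   [S → c S]
ccSc ⇒ cccSc   [S → c S]
cccSc ⇒ ccccSc   [S → c S]
ccccSc ⇒ ccccScc   [S → S c]
ccccScc ⇒ ccccSccc   [S → S c]
ccccSccc ⇒ cccccGccc   [S → c G]
cccccGccc ⇒ ccccccccc   [G → c]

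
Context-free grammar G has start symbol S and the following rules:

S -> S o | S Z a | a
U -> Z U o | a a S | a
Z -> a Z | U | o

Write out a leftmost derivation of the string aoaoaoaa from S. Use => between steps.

S=>SZa=>SoZa=>SZaoZa=>SoZaoZa=>aoZaoZa=>aoaZaoZa=>aoaoaoZa=>aoaoaoUa=>aoaoaoaa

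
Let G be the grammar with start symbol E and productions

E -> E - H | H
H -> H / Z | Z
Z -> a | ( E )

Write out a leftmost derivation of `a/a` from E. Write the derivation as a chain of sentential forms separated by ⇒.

E ⇒ H   [E -> H]
H ⇒ H/Z   [H -> H / Z]
H/Z ⇒ Z/Z   [H -> Z]
Z/Z ⇒ a/Z   [Z -> a]
a/Z ⇒ a/a   [Z -> a]

E⇒H⇒H/Z⇒Z/Z⇒a/Z⇒a/a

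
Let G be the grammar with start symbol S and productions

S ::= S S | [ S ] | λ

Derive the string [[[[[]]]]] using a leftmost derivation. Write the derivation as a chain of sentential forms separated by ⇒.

S⇒[S]⇒[[S]]⇒[[[S]]]⇒[[[[S]]]]⇒[[[[[S]]]]]⇒[[[[[]]]]]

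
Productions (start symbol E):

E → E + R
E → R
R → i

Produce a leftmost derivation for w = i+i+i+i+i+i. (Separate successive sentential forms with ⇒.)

E ⇒ E+R   [E → E + R]
E+R ⇒ E+R+R   [E → E + R]
E+R+R ⇒ E+R+R+R   [E → E + R]
E+R+R+R ⇒ E+R+R+R+R   [E → E + R]
E+R+R+R+R ⇒ E+R+R+R+R+R   [E → E + R]
E+R+R+R+R+R ⇒ R+R+R+R+R+R   [E → R]
R+R+R+R+R+R ⇒ i+R+R+R+R+R   [R → i]
i+R+R+R+R+R ⇒ i+i+R+R+R+R   [R → i]
i+i+R+R+R+R ⇒ i+i+i+R+R+R   [R → i]
i+i+i+R+R+R ⇒ i+i+i+i+R+R   [R → i]
i+i+i+i+R+R ⇒ i+i+i+i+i+R   [R → i]
i+i+i+i+i+R ⇒ i+i+i+i+i+i   [R → i]

E ⇒ E+R ⇒ E+R+R ⇒ E+R+R+R ⇒ E+R+R+R+R ⇒ E+R+R+R+R+R ⇒ R+R+R+R+R+R ⇒ i+R+R+R+R+R ⇒ i+i+R+R+R+R ⇒ i+i+i+R+R+R ⇒ i+i+i+i+R+R ⇒ i+i+i+i+i+R ⇒ i+i+i+i+i+i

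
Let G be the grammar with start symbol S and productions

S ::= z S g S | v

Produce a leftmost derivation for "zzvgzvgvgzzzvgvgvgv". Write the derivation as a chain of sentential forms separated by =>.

S => zSgS => zzSgSgS => zzvgSgS => zzvgzSgSgS => zzvgzvgSgS => zzvgzvgvgS => zzvgzvgvgzSgS => zzvgzvgvgzzSgSgS => zzvgzvgvgzzzSgSgSgS => zzvgzvgvgzzzvgSgSgS => zzvgzvgvgzzzvgvgSgS => zzvgzvgvgzzzvgvgvgS => zzvgzvgvgzzzvgvgvgv

S => zSgS   [S ::= z S g S]
zSgS => zzSgSgS   [S ::= z S g S]
zzSgSgS => zzvgSgS   [S ::= v]
zzvgSgS => zzvgzSgSgS   [S ::= z S g S]
zzvgzSgSgS => zzvgzvgSgS   [S ::= v]
zzvgzvgSgS => zzvgzvgvgS   [S ::= v]
zzvgzvgvgS => zzvgzvgvgzSgS   [S ::= z S g S]
zzvgzvgvgzSgS => zzvgzvgvgzzSgSgS   [S ::= z S g S]
zzvgzvgvgzzSgSgS => zzvgzvgvgzzzSgSgSgS   [S ::= z S g S]
zzvgzvgvgzzzSgSgSgS => zzvgzvgvgzzzvgSgSgS   [S ::= v]
zzvgzvgvgzzzvgSgSgS => zzvgzvgvgzzzvgvgSgS   [S ::= v]
zzvgzvgvgzzzvgvgSgS => zzvgzvgvgzzzvgvgvgS   [S ::= v]
zzvgzvgvgzzzvgvgvgS => zzvgzvgvgzzzvgvgvgv   [S ::= v]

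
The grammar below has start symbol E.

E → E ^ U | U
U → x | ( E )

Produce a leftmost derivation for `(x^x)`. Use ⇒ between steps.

E⇒U⇒(E)⇒(E^U)⇒(U^U)⇒(x^U)⇒(x^x)

E ⇒ U   [E → U]
U ⇒ (E)   [U → ( E )]
(E) ⇒ (E^U)   [E → E ^ U]
(E^U) ⇒ (U^U)   [E → U]
(U^U) ⇒ (x^U)   [U → x]
(x^U) ⇒ (x^x)   [U → x]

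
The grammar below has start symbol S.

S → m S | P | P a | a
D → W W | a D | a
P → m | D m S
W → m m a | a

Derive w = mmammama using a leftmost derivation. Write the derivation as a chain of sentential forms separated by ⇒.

S ⇒ P ⇒ DmS ⇒ WWmS ⇒ mmaWmS ⇒ mmammamS ⇒ mmammama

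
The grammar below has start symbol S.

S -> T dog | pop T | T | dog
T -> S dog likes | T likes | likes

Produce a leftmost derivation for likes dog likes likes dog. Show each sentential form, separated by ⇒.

S ⇒ T dog ⇒ T likes dog ⇒ S dog likes likes dog ⇒ T dog likes likes dog ⇒ likes dog likes likes dog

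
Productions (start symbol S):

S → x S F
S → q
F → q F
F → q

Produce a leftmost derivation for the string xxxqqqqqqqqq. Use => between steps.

S=>xSF=>xxSFF=>xxxSFFF=>xxxqFFF=>xxxqqFFF=>xxxqqqFFF=>xxxqqqqFFF=>xxxqqqqqFF=>xxxqqqqqqFF=>xxxqqqqqqqF=>xxxqqqqqqqqF=>xxxqqqqqqqqq

S => xSF   [S → x S F]
xSF => xxSFF   [S → x S F]
xxSFF => xxxSFFF   [S → x S F]
xxxSFFF => xxxqFFF   [S → q]
xxxqFFF => xxxqqFFF   [F → q F]
xxxqqFFF => xxxqqqFFF   [F → q F]
xxxqqqFFF => xxxqqqqFFF   [F → q F]
xxxqqqqFFF => xxxqqqqqFF   [F → q]
xxxqqqqqFF => xxxqqqqqqFF   [F → q F]
xxxqqqqqqFF => xxxqqqqqqqF   [F → q]
xxxqqqqqqqF => xxxqqqqqqqqF   [F → q F]
xxxqqqqqqqqF => xxxqqqqqqqqq   [F → q]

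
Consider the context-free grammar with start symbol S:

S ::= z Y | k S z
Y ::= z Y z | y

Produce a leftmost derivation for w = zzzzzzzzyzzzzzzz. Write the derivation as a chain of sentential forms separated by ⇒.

S ⇒ zY   [S ::= z Y]
zY ⇒ zzYz   [Y ::= z Y z]
zzYz ⇒ zzzYzz   [Y ::= z Y z]
zzzYzz ⇒ zzzzYzzz   [Y ::= z Y z]
zzzzYzzz ⇒ zzzzzYzzzz   [Y ::= z Y z]
zzzzzYzzzz ⇒ zzzzzzYzzzzz   [Y ::= z Y z]
zzzzzzYzzzzz ⇒ zzzzzzzYzzzzzz   [Y ::= z Y z]
zzzzzzzYzzzzzz ⇒ zzzzzzzzYzzzzzzz   [Y ::= z Y z]
zzzzzzzzYzzzzzzz ⇒ zzzzzzzzyzzzzzzz   [Y ::= y]

S⇒zY⇒zzYz⇒zzzYzz⇒zzzzYzzz⇒zzzzzYzzzz⇒zzzzzzYzzzzz⇒zzzzzzzYzzzzzz⇒zzzzzzzzYzzzzzzz⇒zzzzzzzzyzzzzzzz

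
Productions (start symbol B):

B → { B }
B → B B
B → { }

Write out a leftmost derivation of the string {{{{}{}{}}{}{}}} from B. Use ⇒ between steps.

B⇒{B}⇒{{B}}⇒{{BB}}⇒{{BBB}}⇒{{{B}BB}}⇒{{{BB}BB}}⇒{{{{}B}BB}}⇒{{{{}BB}BB}}⇒{{{{}{}B}BB}}⇒{{{{}{}{}}BB}}⇒{{{{}{}{}}{}B}}⇒{{{{}{}{}}{}{}}}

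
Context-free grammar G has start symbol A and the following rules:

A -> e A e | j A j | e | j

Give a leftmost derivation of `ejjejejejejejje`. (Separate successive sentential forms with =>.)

A=>eAe=>ejAje=>ejjAjje=>ejjeAejje=>ejjejAjejje=>ejjejeAejejje=>ejjejejAjejejje=>ejjejejejejejje

A => eAe   [A -> e A e]
eAe => ejAje   [A -> j A j]
ejAje => ejjAjje   [A -> j A j]
ejjAjje => ejjeAejje   [A -> e A e]
ejjeAejje => ejjejAjejje   [A -> j A j]
ejjejAjejje => ejjejeAejejje   [A -> e A e]
ejjejeAejejje => ejjejejAjejejje   [A -> j A j]
ejjejejAjejejje => ejjejejejejejje   [A -> e]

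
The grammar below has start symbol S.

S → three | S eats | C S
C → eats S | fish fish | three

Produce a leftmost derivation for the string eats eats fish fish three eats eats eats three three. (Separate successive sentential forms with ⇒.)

S ⇒ C S ⇒ eats S S ⇒ eats C S S ⇒ eats eats S S S ⇒ eats eats S eats S S ⇒ eats eats S eats eats S S ⇒ eats eats S eats eats eats S S ⇒ eats eats C S eats eats eats S S ⇒ eats eats fish fish S eats eats eats S S ⇒ eats eats fish fish three eats eats eats S S ⇒ eats eats fish fish three eats eats eats three S ⇒ eats eats fish fish three eats eats eats three three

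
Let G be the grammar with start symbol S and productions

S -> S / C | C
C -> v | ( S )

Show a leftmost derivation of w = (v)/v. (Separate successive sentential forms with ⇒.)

S⇒S/C⇒C/C⇒(S)/C⇒(C)/C⇒(v)/C⇒(v)/v

S ⇒ S/C   [S -> S / C]
S/C ⇒ C/C   [S -> C]
C/C ⇒ (S)/C   [C -> ( S )]
(S)/C ⇒ (C)/C   [S -> C]
(C)/C ⇒ (v)/C   [C -> v]
(v)/C ⇒ (v)/v   [C -> v]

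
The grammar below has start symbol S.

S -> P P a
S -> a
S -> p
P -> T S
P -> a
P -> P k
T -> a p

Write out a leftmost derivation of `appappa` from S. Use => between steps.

S => PPa   [S -> P P a]
PPa => TSPa   [P -> T S]
TSPa => apSPa   [T -> a p]
apSPa => appPa   [S -> p]
appPa => appTSa   [P -> T S]
appTSa => appapSa   [T -> a p]
appapSa => appappa   [S -> p]

S => PPa => TSPa => apSPa => appPa => appTSa => appapSa => appappa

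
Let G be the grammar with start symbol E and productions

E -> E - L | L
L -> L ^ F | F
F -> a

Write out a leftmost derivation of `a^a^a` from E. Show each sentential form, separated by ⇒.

E ⇒ L ⇒ L^F ⇒ L^F^F ⇒ F^F^F ⇒ a^F^F ⇒ a^a^F ⇒ a^a^a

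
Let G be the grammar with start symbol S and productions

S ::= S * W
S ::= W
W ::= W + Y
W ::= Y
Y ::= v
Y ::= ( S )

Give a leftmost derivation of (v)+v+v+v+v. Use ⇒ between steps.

S⇒W⇒W+Y⇒W+Y+Y⇒W+Y+Y+Y⇒W+Y+Y+Y+Y⇒Y+Y+Y+Y+Y⇒(S)+Y+Y+Y+Y⇒(W)+Y+Y+Y+Y⇒(Y)+Y+Y+Y+Y⇒(v)+Y+Y+Y+Y⇒(v)+v+Y+Y+Y⇒(v)+v+v+Y+Y⇒(v)+v+v+v+Y⇒(v)+v+v+v+v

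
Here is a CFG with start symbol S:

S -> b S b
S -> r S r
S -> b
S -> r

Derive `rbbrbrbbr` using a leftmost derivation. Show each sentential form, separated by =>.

S => rSr   [S -> r S r]
rSr => rbSbr   [S -> b S b]
rbSbr => rbbSbbr   [S -> b S b]
rbbSbbr => rbbrSrbbr   [S -> r S r]
rbbrSrbbr => rbbrbrbbr   [S -> b]

S => rSr => rbSbr => rbbSbbr => rbbrSrbbr => rbbrbrbbr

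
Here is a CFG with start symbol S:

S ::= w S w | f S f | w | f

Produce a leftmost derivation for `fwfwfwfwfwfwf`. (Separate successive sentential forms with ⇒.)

S ⇒ fSf ⇒ fwSwf ⇒ fwfSfwf ⇒ fwfwSwfwf ⇒ fwfwfSfwfwf ⇒ fwfwfwSwfwfwf ⇒ fwfwfwfwfwfwf

S ⇒ fSf   [S ::= f S f]
fSf ⇒ fwSwf   [S ::= w S w]
fwSwf ⇒ fwfSfwf   [S ::= f S f]
fwfSfwf ⇒ fwfwSwfwf   [S ::= w S w]
fwfwSwfwf ⇒ fwfwfSfwfwf   [S ::= f S f]
fwfwfSfwfwf ⇒ fwfwfwSwfwfwf   [S ::= w S w]
fwfwfwSwfwfwf ⇒ fwfwfwfwfwfwf   [S ::= f]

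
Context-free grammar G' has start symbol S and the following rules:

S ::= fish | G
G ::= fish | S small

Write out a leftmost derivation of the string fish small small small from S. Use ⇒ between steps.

S ⇒ G   [S ::= G]
G ⇒ S small   [G ::= S small]
S small ⇒ G small   [S ::= G]
G small ⇒ S small small   [G ::= S small]
S small small ⇒ G small small   [S ::= G]
G small small ⇒ S small small small   [G ::= S small]
S small small small ⇒ fish small small small   [S ::= fish]

S ⇒ G ⇒ S small ⇒ G small ⇒ S small small ⇒ G small small ⇒ S small small small ⇒ fish small small small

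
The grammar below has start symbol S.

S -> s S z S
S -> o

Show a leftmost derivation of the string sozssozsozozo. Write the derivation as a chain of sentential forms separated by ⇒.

S ⇒ sSzS ⇒ sozS ⇒ sozsSzS ⇒ sozssSzSzS ⇒ sozssozSzS ⇒ sozssozsSzSzS ⇒ sozssozsozSzS ⇒ sozssozsozozS ⇒ sozssozsozozo

S ⇒ sSzS   [S -> s S z S]
sSzS ⇒ sozS   [S -> o]
sozS ⇒ sozsSzS   [S -> s S z S]
sozsSzS ⇒ sozssSzSzS   [S -> s S z S]
sozssSzSzS ⇒ sozssozSzS   [S -> o]
sozssozSzS ⇒ sozssozsSzSzS   [S -> s S z S]
sozssozsSzSzS ⇒ sozssozsozSzS   [S -> o]
sozssozsozSzS ⇒ sozssozsozozS   [S -> o]
sozssozsozozS ⇒ sozssozsozozo   [S -> o]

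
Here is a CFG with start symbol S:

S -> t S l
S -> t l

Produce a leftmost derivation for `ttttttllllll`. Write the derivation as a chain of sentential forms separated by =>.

S=>tSl=>ttSll=>tttSlll=>ttttSllll=>tttttSlllll=>ttttttllllll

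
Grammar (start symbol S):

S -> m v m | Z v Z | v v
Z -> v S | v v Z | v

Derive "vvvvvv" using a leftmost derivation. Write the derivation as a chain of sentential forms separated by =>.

S=>ZvZ=>vSvZ=>vZvZvZ=>vvvZvZ=>vvvvvZ=>vvvvvv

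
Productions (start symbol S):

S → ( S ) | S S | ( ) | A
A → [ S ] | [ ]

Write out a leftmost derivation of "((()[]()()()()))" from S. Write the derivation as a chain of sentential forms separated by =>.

S => (S)   [S → ( S )]
(S) => ((S))   [S → ( S )]
((S)) => ((SS))   [S → S S]
((SS)) => ((SSS))   [S → S S]
((SSS)) => ((SSSS))   [S → S S]
((SSSS)) => ((()SSS))   [S → ( )]
((()SSS)) => ((()SSSS))   [S → S S]
((()SSSS)) => ((()SSSSS))   [S → S S]
((()SSSSS)) => ((()ASSSS))   [S → A]
((()ASSSS)) => ((()[]SSSS))   [A → [ ]]
((()[]SSSS)) => ((()[]()SSS))   [S → ( )]
((()[]()SSS)) => ((()[]()()SS))   [S → ( )]
((()[]()()SS)) => ((()[]()()()S))   [S → ( )]
((()[]()()()S)) => ((()[]()()()()))   [S → ( )]

S => (S) => ((S)) => ((SS)) => ((SSS)) => ((SSSS)) => ((()SSS)) => ((()SSSS)) => ((()SSSSS)) => ((()ASSSS)) => ((()[]SSSS)) => ((()[]()SSS)) => ((()[]()()SS)) => ((()[]()()()S)) => ((()[]()()()()))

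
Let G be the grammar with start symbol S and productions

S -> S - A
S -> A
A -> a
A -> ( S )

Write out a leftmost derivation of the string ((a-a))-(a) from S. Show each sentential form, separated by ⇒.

S⇒S-A⇒A-A⇒(S)-A⇒(A)-A⇒((S))-A⇒((S-A))-A⇒((A-A))-A⇒((a-A))-A⇒((a-a))-A⇒((a-a))-(S)⇒((a-a))-(A)⇒((a-a))-(a)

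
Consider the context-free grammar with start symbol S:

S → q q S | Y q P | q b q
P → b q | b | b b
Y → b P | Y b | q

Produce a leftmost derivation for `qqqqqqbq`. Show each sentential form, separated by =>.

S => qqS => qqqqS => qqqqYqP => qqqqqqP => qqqqqqbq

S => qqS   [S → q q S]
qqS => qqqqS   [S → q q S]
qqqqS => qqqqYqP   [S → Y q P]
qqqqYqP => qqqqqqP   [Y → q]
qqqqqqP => qqqqqqbq   [P → b q]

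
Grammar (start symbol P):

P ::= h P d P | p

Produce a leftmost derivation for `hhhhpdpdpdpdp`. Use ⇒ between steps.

P⇒hPdP⇒hhPdPdP⇒hhhPdPdPdP⇒hhhhPdPdPdPdP⇒hhhhpdPdPdPdP⇒hhhhpdpdPdPdP⇒hhhhpdpdpdPdP⇒hhhhpdpdpdpdP⇒hhhhpdpdpdpdp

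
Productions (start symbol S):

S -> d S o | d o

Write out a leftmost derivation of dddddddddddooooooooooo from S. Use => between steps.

S => dSo   [S -> d S o]
dSo => ddSoo   [S -> d S o]
ddSoo => dddSooo   [S -> d S o]
dddSooo => ddddSoooo   [S -> d S o]
ddddSoooo => dddddSooooo   [S -> d S o]
dddddSooooo => ddddddSoooooo   [S -> d S o]
ddddddSoooooo => dddddddSooooooo   [S -> d S o]
dddddddSooooooo => ddddddddSoooooooo   [S -> d S o]
ddddddddSoooooooo => dddddddddSooooooooo   [S -> d S o]
dddddddddSooooooooo => ddddddddddSoooooooooo   [S -> d S o]
ddddddddddSoooooooooo => dddddddddddooooooooooo   [S -> d o]

S => dSo => ddSoo => dddSooo => ddddSoooo => dddddSooooo => ddddddSoooooo => dddddddSooooooo => ddddddddSoooooooo => dddddddddSooooooooo => ddddddddddSoooooooooo => dddddddddddooooooooooo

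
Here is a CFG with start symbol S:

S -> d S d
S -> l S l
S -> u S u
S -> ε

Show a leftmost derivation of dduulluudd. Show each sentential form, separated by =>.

S => dSd => ddSdd => dduSudd => dduuSuudd => dduulSluudd => dduulluudd

S => dSd   [S -> d S d]
dSd => ddSdd   [S -> d S d]
ddSdd => dduSudd   [S -> u S u]
dduSudd => dduuSuudd   [S -> u S u]
dduuSuudd => dduulSluudd   [S -> l S l]
dduulSluudd => dduulluudd   [S -> ε]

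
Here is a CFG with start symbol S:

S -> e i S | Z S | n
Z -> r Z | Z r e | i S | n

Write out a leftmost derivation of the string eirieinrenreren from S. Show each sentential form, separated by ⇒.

S ⇒ eiS   [S -> e i S]
eiS ⇒ eiZS   [S -> Z S]
eiZS ⇒ eiZreS   [Z -> Z r e]
eiZreS ⇒ eirZreS   [Z -> r Z]
eirZreS ⇒ eirZrereS   [Z -> Z r e]
eirZrereS ⇒ eiriSrereS   [Z -> i S]
eiriSrereS ⇒ eirieiSrereS   [S -> e i S]
eirieiSrereS ⇒ eirieiZSrereS   [S -> Z S]
eirieiZSrereS ⇒ eirieiZreSrereS   [Z -> Z r e]
eirieiZreSrereS ⇒ eirieinreSrereS   [Z -> n]
eirieinreSrereS ⇒ eirieinrenrereS   [S -> n]
eirieinrenrereS ⇒ eirieinrenreren   [S -> n]

S⇒eiS⇒eiZS⇒eiZreS⇒eirZreS⇒eirZrereS⇒eiriSrereS⇒eirieiSrereS⇒eirieiZSrereS⇒eirieiZreSrereS⇒eirieinreSrereS⇒eirieinrenrereS⇒eirieinrenreren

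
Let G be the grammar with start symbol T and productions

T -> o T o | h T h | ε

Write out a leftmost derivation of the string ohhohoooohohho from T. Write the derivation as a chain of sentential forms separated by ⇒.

T ⇒ oTo   [T -> o T o]
oTo ⇒ ohTho   [T -> h T h]
ohTho ⇒ ohhThho   [T -> h T h]
ohhThho ⇒ ohhoTohho   [T -> o T o]
ohhoTohho ⇒ ohhohThohho   [T -> h T h]
ohhohThohho ⇒ ohhohoTohohho   [T -> o T o]
ohhohoTohohho ⇒ ohhohooToohohho   [T -> o T o]
ohhohooToohohho ⇒ ohhohoooohohho   [T -> ε]

T⇒oTo⇒ohTho⇒ohhThho⇒ohhoTohho⇒ohhohThohho⇒ohhohoTohohho⇒ohhohooToohohho⇒ohhohoooohohho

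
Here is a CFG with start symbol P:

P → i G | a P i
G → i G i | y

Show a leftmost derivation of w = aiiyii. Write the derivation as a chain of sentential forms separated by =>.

P=>aPi=>aiGi=>aiiGii=>aiiyii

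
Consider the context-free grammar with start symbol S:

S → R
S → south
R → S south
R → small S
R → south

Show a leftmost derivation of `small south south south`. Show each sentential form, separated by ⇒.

S ⇒ R   [S → R]
R ⇒ S south   [R → S south]
S south ⇒ R south   [S → R]
R south ⇒ small S south   [R → small S]
small S south ⇒ small R south   [S → R]
small R south ⇒ small S south south   [R → S south]
small S south south ⇒ small south south south   [S → south]

S ⇒ R ⇒ S south ⇒ R south ⇒ small S south ⇒ small R south ⇒ small S south south ⇒ small south south south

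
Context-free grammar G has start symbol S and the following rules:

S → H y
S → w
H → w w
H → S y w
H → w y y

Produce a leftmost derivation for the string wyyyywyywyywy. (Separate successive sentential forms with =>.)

S => Hy   [S → H y]
Hy => Sywy   [H → S y w]
Sywy => Hyywy   [S → H y]
Hyywy => Sywyywy   [H → S y w]
Sywyywy => Hyywyywy   [S → H y]
Hyywyywy => Sywyywyywy   [H → S y w]
Sywyywyywy => Hyywyywyywy   [S → H y]
Hyywyywyywy => wyyyywyywyywy   [H → w y y]

S => Hy => Sywy => Hyywy => Sywyywy => Hyywyywy => Sywyywyywy => Hyywyywyywy => wyyyywyywyywy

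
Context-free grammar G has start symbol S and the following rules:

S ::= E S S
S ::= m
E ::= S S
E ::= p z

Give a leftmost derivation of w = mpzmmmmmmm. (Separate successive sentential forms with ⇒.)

S ⇒ ESS ⇒ SSSS ⇒ mSSS ⇒ mESSSS ⇒ mSSSSSS ⇒ mESSSSSSS ⇒ mpzSSSSSSS ⇒ mpzmSSSSSS ⇒ mpzmmSSSSS ⇒ mpzmmmSSSS ⇒ mpzmmmmSSS ⇒ mpzmmmmmSS ⇒ mpzmmmmmmS ⇒ mpzmmmmmmm

S ⇒ ESS   [S ::= E S S]
ESS ⇒ SSSS   [E ::= S S]
SSSS ⇒ mSSS   [S ::= m]
mSSS ⇒ mESSSS   [S ::= E S S]
mESSSS ⇒ mSSSSSS   [E ::= S S]
mSSSSSS ⇒ mESSSSSSS   [S ::= E S S]
mESSSSSSS ⇒ mpzSSSSSSS   [E ::= p z]
mpzSSSSSSS ⇒ mpzmSSSSSS   [S ::= m]
mpzmSSSSSS ⇒ mpzmmSSSSS   [S ::= m]
mpzmmSSSSS ⇒ mpzmmmSSSS   [S ::= m]
mpzmmmSSSS ⇒ mpzmmmmSSS   [S ::= m]
mpzmmmmSSS ⇒ mpzmmmmmSS   [S ::= m]
mpzmmmmmSS ⇒ mpzmmmmmmS   [S ::= m]
mpzmmmmmmS ⇒ mpzmmmmmmm   [S ::= m]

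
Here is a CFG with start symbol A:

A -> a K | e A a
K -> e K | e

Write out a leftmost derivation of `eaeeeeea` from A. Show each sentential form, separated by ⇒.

A ⇒ eAa ⇒ eaKa ⇒ eaeKa ⇒ eaeeKa ⇒ eaeeeKa ⇒ eaeeeeKa ⇒ eaeeeeea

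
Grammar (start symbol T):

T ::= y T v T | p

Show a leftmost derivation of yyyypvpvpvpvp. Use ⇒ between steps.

T ⇒ yTvT   [T ::= y T v T]
yTvT ⇒ yyTvTvT   [T ::= y T v T]
yyTvTvT ⇒ yyyTvTvTvT   [T ::= y T v T]
yyyTvTvTvT ⇒ yyyyTvTvTvTvT   [T ::= y T v T]
yyyyTvTvTvTvT ⇒ yyyypvTvTvTvT   [T ::= p]
yyyypvTvTvTvT ⇒ yyyypvpvTvTvT   [T ::= p]
yyyypvpvTvTvT ⇒ yyyypvpvpvTvT   [T ::= p]
yyyypvpvpvTvT ⇒ yyyypvpvpvpvT   [T ::= p]
yyyypvpvpvpvT ⇒ yyyypvpvpvpvp   [T ::= p]

T ⇒ yTvT ⇒ yyTvTvT ⇒ yyyTvTvTvT ⇒ yyyyTvTvTvTvT ⇒ yyyypvTvTvTvT ⇒ yyyypvpvTvTvT ⇒ yyyypvpvpvTvT ⇒ yyyypvpvpvpvT ⇒ yyyypvpvpvpvp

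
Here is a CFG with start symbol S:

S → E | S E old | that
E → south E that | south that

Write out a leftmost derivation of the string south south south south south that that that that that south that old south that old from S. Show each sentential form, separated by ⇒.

S ⇒ S E old ⇒ S E old E old ⇒ E E old E old ⇒ south E that E old E old ⇒ south south E that that E old E old ⇒ south south south E that that that E old E old ⇒ south south south south E that that that that E old E old ⇒ south south south south south that that that that that E old E old ⇒ south south south south south that that that that that south that old E old ⇒ south south south south south that that that that that south that old south that old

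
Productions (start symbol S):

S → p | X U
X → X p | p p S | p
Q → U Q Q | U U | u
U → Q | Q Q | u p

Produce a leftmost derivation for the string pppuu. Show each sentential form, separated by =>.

S => XU => XpU => XppU => pppU => pppQQ => pppuQ => pppuu

S => XU   [S → X U]
XU => XpU   [X → X p]
XpU => XppU   [X → X p]
XppU => pppU   [X → p]
pppU => pppQQ   [U → Q Q]
pppQQ => pppuQ   [Q → u]
pppuQ => pppuu   [Q → u]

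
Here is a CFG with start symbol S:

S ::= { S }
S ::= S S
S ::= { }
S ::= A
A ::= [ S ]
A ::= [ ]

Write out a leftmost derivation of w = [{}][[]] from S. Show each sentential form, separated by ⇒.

S ⇒ SS ⇒ AS ⇒ [S]S ⇒ [{}]S ⇒ [{}]A ⇒ [{}][S] ⇒ [{}][A] ⇒ [{}][[]]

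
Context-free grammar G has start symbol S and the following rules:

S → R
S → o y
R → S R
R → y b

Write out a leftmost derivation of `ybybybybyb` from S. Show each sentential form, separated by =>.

S => R => SR => RR => ybR => ybSR => ybRR => ybSRR => ybRRR => ybybRR => ybybybR => ybybybSR => ybybybRR => ybybybybR => ybybybybyb

S => R   [S → R]
R => SR   [R → S R]
SR => RR   [S → R]
RR => ybR   [R → y b]
ybR => ybSR   [R → S R]
ybSR => ybRR   [S → R]
ybRR => ybSRR   [R → S R]
ybSRR => ybRRR   [S → R]
ybRRR => ybybRR   [R → y b]
ybybRR => ybybybR   [R → y b]
ybybybR => ybybybSR   [R → S R]
ybybybSR => ybybybRR   [S → R]
ybybybRR => ybybybybR   [R → y b]
ybybybybR => ybybybybyb   [R → y b]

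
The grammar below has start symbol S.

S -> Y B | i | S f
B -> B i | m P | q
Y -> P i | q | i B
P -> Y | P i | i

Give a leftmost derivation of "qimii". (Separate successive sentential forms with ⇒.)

S ⇒ YB   [S -> Y B]
YB ⇒ PiB   [Y -> P i]
PiB ⇒ YiB   [P -> Y]
YiB ⇒ qiB   [Y -> q]
qiB ⇒ qiBi   [B -> B i]
qiBi ⇒ qimPi   [B -> m P]
qimPi ⇒ qimii   [P -> i]

S⇒YB⇒PiB⇒YiB⇒qiB⇒qiBi⇒qimPi⇒qimii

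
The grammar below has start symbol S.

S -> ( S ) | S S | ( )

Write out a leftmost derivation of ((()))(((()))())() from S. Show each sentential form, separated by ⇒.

S ⇒ SS   [S -> S S]
SS ⇒ SSS   [S -> S S]
SSS ⇒ (S)SS   [S -> ( S )]
(S)SS ⇒ ((S))SS   [S -> ( S )]
((S))SS ⇒ ((()))SS   [S -> ( )]
((()))SS ⇒ ((()))(S)S   [S -> ( S )]
((()))(S)S ⇒ ((()))(SS)S   [S -> S S]
((()))(SS)S ⇒ ((()))((S)S)S   [S -> ( S )]
((()))((S)S)S ⇒ ((()))(((S))S)S   [S -> ( S )]
((()))(((S))S)S ⇒ ((()))(((()))S)S   [S -> ( )]
((()))(((()))S)S ⇒ ((()))(((()))())S   [S -> ( )]
((()))(((()))())S ⇒ ((()))(((()))())()   [S -> ( )]

S ⇒ SS ⇒ SSS ⇒ (S)SS ⇒ ((S))SS ⇒ ((()))SS ⇒ ((()))(S)S ⇒ ((()))(SS)S ⇒ ((()))((S)S)S ⇒ ((()))(((S))S)S ⇒ ((()))(((()))S)S ⇒ ((()))(((()))())S ⇒ ((()))(((()))())()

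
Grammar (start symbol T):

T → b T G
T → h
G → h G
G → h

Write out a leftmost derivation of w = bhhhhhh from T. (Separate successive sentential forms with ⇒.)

T⇒bTG⇒bhG⇒bhhG⇒bhhhG⇒bhhhhG⇒bhhhhhG⇒bhhhhhh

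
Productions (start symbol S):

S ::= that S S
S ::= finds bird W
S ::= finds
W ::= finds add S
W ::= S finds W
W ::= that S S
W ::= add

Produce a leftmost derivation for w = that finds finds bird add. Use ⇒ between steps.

S ⇒ that S S ⇒ that finds S ⇒ that finds finds bird W ⇒ that finds finds bird add

S ⇒ that S S   [S ::= that S S]
that S S ⇒ that finds S   [S ::= finds]
that finds S ⇒ that finds finds bird W   [S ::= finds bird W]
that finds finds bird W ⇒ that finds finds bird add   [W ::= add]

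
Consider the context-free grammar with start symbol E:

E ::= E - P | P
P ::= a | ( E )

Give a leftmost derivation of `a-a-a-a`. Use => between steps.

E=>E-P=>E-P-P=>E-P-P-P=>P-P-P-P=>a-P-P-P=>a-a-P-P=>a-a-a-P=>a-a-a-a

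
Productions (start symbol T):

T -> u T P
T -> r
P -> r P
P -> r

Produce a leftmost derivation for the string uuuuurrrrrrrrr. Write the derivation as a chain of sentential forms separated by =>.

T => uTP => uuTPP => uuuTPPP => uuuuTPPPP => uuuuuTPPPPP => uuuuurPPPPP => uuuuurrPPPPP => uuuuurrrPPPPP => uuuuurrrrPPPPP => uuuuurrrrrPPPP => uuuuurrrrrrPPP => uuuuurrrrrrrPP => uuuuurrrrrrrrP => uuuuurrrrrrrrr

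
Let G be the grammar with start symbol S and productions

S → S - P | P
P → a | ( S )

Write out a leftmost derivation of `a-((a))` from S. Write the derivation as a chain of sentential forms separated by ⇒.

S ⇒ S-P ⇒ P-P ⇒ a-P ⇒ a-(S) ⇒ a-(P) ⇒ a-((S)) ⇒ a-((P)) ⇒ a-((a))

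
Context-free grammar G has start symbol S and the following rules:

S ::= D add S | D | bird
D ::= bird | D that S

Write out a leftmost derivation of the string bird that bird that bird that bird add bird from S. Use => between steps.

S => D add S   [S ::= D add S]
D add S => D that S add S   [D ::= D that S]
D that S add S => bird that S add S   [D ::= bird]
bird that S add S => bird that D add S   [S ::= D]
bird that D add S => bird that D that S add S   [D ::= D that S]
bird that D that S add S => bird that D that S that S add S   [D ::= D that S]
bird that D that S that S add S => bird that bird that S that S add S   [D ::= bird]
bird that bird that S that S add S => bird that bird that bird that S add S   [S ::= bird]
bird that bird that bird that S add S => bird that bird that bird that bird add S   [S ::= bird]
bird that bird that bird that bird add S => bird that bird that bird that bird add bird   [S ::= bird]

S => D add S => D that S add S => bird that S add S => bird that D add S => bird that D that S add S => bird that D that S that S add S => bird that bird that S that S add S => bird that bird that bird that S add S => bird that bird that bird that bird add S => bird that bird that bird that bird add bird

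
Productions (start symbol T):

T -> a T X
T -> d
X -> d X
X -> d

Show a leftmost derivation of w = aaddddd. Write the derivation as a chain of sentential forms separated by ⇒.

T⇒aTX⇒aaTXX⇒aadXX⇒aaddX⇒aadddX⇒aaddddX⇒aaddddd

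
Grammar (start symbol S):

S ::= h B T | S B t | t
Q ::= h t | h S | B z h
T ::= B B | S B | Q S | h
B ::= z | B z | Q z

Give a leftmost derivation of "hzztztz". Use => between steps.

S => hBT => hBzT => hzzT => hzzSB => hzzSBtB => hzztBtB => hzztztB => hzztztz

S => hBT   [S ::= h B T]
hBT => hBzT   [B ::= B z]
hBzT => hzzT   [B ::= z]
hzzT => hzzSB   [T ::= S B]
hzzSB => hzzSBtB   [S ::= S B t]
hzzSBtB => hzztBtB   [S ::= t]
hzztBtB => hzztztB   [B ::= z]
hzztztB => hzztztz   [B ::= z]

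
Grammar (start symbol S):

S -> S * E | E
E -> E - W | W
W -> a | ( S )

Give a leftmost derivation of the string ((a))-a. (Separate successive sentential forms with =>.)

S=>E=>E-W=>W-W=>(S)-W=>(E)-W=>(W)-W=>((S))-W=>((E))-W=>((W))-W=>((a))-W=>((a))-a

S => E   [S -> E]
E => E-W   [E -> E - W]
E-W => W-W   [E -> W]
W-W => (S)-W   [W -> ( S )]
(S)-W => (E)-W   [S -> E]
(E)-W => (W)-W   [E -> W]
(W)-W => ((S))-W   [W -> ( S )]
((S))-W => ((E))-W   [S -> E]
((E))-W => ((W))-W   [E -> W]
((W))-W => ((a))-W   [W -> a]
((a))-W => ((a))-a   [W -> a]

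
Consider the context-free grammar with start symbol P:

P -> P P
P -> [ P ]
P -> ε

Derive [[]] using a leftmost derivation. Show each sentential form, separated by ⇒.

P ⇒ [P]   [P -> [ P ]]
[P] ⇒ [PP]   [P -> P P]
[PP] ⇒ [PPP]   [P -> P P]
[PPP] ⇒ [PPPP]   [P -> P P]
[PPPP] ⇒ [[P]PPP]   [P -> [ P ]]
[[P]PPP] ⇒ [[]PPP]   [P -> ε]
[[]PPP] ⇒ [[]PP]   [P -> ε]
[[]PP] ⇒ [[]P]   [P -> ε]
[[]P] ⇒ [[]]   [P -> ε]

P⇒[P]⇒[PP]⇒[PPP]⇒[PPPP]⇒[[P]PPP]⇒[[]PPP]⇒[[]PP]⇒[[]P]⇒[[]]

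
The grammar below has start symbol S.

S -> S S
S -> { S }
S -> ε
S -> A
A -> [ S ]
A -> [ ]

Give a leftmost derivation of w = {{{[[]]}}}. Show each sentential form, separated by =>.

S => {S}   [S -> { S }]
{S} => {{S}}   [S -> { S }]
{{S}} => {{{S}}}   [S -> { S }]
{{{S}}} => {{{A}}}   [S -> A]
{{{A}}} => {{{[S]}}}   [A -> [ S ]]
{{{[S]}}} => {{{[A]}}}   [S -> A]
{{{[A]}}} => {{{[[]]}}}   [A -> [ ]]

S => {S} => {{S}} => {{{S}}} => {{{A}}} => {{{[S]}}} => {{{[A]}}} => {{{[[]]}}}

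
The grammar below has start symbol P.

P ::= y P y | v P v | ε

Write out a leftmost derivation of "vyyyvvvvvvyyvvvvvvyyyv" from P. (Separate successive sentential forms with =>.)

P=>vPv=>vyPyv=>vyyPyyv=>vyyyPyyyv=>vyyyvPvyyyv=>vyyyvvPvvyyyv=>vyyyvvvPvvvyyyv=>vyyyvvvvPvvvvyyyv=>vyyyvvvvvPvvvvvyyyv=>vyyyvvvvvvPvvvvvvyyyv=>vyyyvvvvvvyPyvvvvvvyyyv=>vyyyvvvvvvyyvvvvvvyyyv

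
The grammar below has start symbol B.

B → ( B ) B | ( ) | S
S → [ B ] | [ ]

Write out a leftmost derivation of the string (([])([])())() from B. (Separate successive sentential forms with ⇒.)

B ⇒ (B)B   [B → ( B ) B]
(B)B ⇒ ((B)B)B   [B → ( B ) B]
((B)B)B ⇒ ((S)B)B   [B → S]
((S)B)B ⇒ (([])B)B   [S → [ ]]
(([])B)B ⇒ (([])(B)B)B   [B → ( B ) B]
(([])(B)B)B ⇒ (([])(S)B)B   [B → S]
(([])(S)B)B ⇒ (([])([])B)B   [S → [ ]]
(([])([])B)B ⇒ (([])([])())B   [B → ( )]
(([])([])())B ⇒ (([])([])())()   [B → ( )]

B ⇒ (B)B ⇒ ((B)B)B ⇒ ((S)B)B ⇒ (([])B)B ⇒ (([])(B)B)B ⇒ (([])(S)B)B ⇒ (([])([])B)B ⇒ (([])([])())B ⇒ (([])([])())()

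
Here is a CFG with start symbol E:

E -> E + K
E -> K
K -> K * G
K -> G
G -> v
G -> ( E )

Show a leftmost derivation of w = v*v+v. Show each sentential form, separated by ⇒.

E ⇒ E+K   [E -> E + K]
E+K ⇒ K+K   [E -> K]
K+K ⇒ K*G+K   [K -> K * G]
K*G+K ⇒ G*G+K   [K -> G]
G*G+K ⇒ v*G+K   [G -> v]
v*G+K ⇒ v*v+K   [G -> v]
v*v+K ⇒ v*v+G   [K -> G]
v*v+G ⇒ v*v+v   [G -> v]

E ⇒ E+K ⇒ K+K ⇒ K*G+K ⇒ G*G+K ⇒ v*G+K ⇒ v*v+K ⇒ v*v+G ⇒ v*v+v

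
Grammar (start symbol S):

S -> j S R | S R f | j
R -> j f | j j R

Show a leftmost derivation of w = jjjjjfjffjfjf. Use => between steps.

S => jSR   [S -> j S R]
jSR => jjSRR   [S -> j S R]
jjSRR => jjSRfRR   [S -> S R f]
jjSRfRR => jjjSRRfRR   [S -> j S R]
jjjSRRfRR => jjjjRRfRR   [S -> j]
jjjjRRfRR => jjjjjfRfRR   [R -> j f]
jjjjjfRfRR => jjjjjfjffRR   [R -> j f]
jjjjjfjffRR => jjjjjfjffjfR   [R -> j f]
jjjjjfjffjfR => jjjjjfjffjfjf   [R -> j f]

S=>jSR=>jjSRR=>jjSRfRR=>jjjSRRfRR=>jjjjRRfRR=>jjjjjfRfRR=>jjjjjfjffRR=>jjjjjfjffjfR=>jjjjjfjffjfjf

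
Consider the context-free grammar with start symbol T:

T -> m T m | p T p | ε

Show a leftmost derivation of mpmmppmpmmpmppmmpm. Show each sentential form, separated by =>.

T => mTm   [T -> m T m]
mTm => mpTpm   [T -> p T p]
mpTpm => mpmTmpm   [T -> m T m]
mpmTmpm => mpmmTmmpm   [T -> m T m]
mpmmTmmpm => mpmmpTpmmpm   [T -> p T p]
mpmmpTpmmpm => mpmmppTppmmpm   [T -> p T p]
mpmmppTppmmpm => mpmmppmTmppmmpm   [T -> m T m]
mpmmppmTmppmmpm => mpmmppmpTpmppmmpm   [T -> p T p]
mpmmppmpTpmppmmpm => mpmmppmpmTmpmppmmpm   [T -> m T m]
mpmmppmpmTmpmppmmpm => mpmmppmpmmpmppmmpm   [T -> ε]

T=>mTm=>mpTpm=>mpmTmpm=>mpmmTmmpm=>mpmmpTpmmpm=>mpmmppTppmmpm=>mpmmppmTmppmmpm=>mpmmppmpTpmppmmpm=>mpmmppmpmTmpmppmmpm=>mpmmppmpmmpmppmmpm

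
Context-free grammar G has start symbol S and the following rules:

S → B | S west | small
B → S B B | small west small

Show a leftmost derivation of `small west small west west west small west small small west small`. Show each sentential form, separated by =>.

S => B   [S → B]
B => S B B   [B → S B B]
S B B => S west B B   [S → S west]
S west B B => S west west B B   [S → S west]
S west west B B => S west west west B B   [S → S west]
S west west west B B => B west west west B B   [S → B]
B west west west B B => small west small west west west B B   [B → small west small]
small west small west west west B B => small west small west west west small west small B   [B → small west small]
small west small west west west small west small B => small west small west west west small west small small west small   [B → small west small]

S => B => S B B => S west B B => S west west B B => S west west west B B => B west west west B B => small west small west west west B B => small west small west west west small west small B => small west small west west west small west small small west small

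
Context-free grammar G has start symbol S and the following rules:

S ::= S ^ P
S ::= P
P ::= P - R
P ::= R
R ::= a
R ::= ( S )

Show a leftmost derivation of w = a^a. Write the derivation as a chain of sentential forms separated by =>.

S => S^P   [S ::= S ^ P]
S^P => P^P   [S ::= P]
P^P => R^P   [P ::= R]
R^P => a^P   [R ::= a]
a^P => a^R   [P ::= R]
a^R => a^a   [R ::= a]

S=>S^P=>P^P=>R^P=>a^P=>a^R=>a^a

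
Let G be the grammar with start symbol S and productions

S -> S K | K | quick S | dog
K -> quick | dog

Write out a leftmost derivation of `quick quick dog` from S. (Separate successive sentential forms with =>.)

S => S K => S K K => K K K => quick K K => quick quick K => quick quick dog

S => S K   [S -> S K]
S K => S K K   [S -> S K]
S K K => K K K   [S -> K]
K K K => quick K K   [K -> quick]
quick K K => quick quick K   [K -> quick]
quick quick K => quick quick dog   [K -> dog]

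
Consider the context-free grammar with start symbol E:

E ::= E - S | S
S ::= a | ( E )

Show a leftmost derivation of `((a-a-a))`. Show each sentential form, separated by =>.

E => S => (E) => (S) => ((E)) => ((E-S)) => ((E-S-S)) => ((S-S-S)) => ((a-S-S)) => ((a-a-S)) => ((a-a-a))

E => S   [E ::= S]
S => (E)   [S ::= ( E )]
(E) => (S)   [E ::= S]
(S) => ((E))   [S ::= ( E )]
((E)) => ((E-S))   [E ::= E - S]
((E-S)) => ((E-S-S))   [E ::= E - S]
((E-S-S)) => ((S-S-S))   [E ::= S]
((S-S-S)) => ((a-S-S))   [S ::= a]
((a-S-S)) => ((a-a-S))   [S ::= a]
((a-a-S)) => ((a-a-a))   [S ::= a]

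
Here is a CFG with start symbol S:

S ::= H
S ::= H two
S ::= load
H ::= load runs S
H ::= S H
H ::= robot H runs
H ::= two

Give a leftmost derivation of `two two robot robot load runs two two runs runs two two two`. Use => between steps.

S => H two   [S ::= H two]
H two => S H two   [H ::= S H]
S H two => H two H two   [S ::= H two]
H two H two => two two H two   [H ::= two]
two two H two => two two S H two   [H ::= S H]
two two S H two => two two H two H two   [S ::= H two]
two two H two H two => two two robot H runs two H two   [H ::= robot H runs]
two two robot H runs two H two => two two robot robot H runs runs two H two   [H ::= robot H runs]
two two robot robot H runs runs two H two => two two robot robot load runs S runs runs two H two   [H ::= load runs S]
two two robot robot load runs S runs runs two H two => two two robot robot load runs H two runs runs two H two   [S ::= H two]
two two robot robot load runs H two runs runs two H two => two two robot robot load runs two two runs runs two H two   [H ::= two]
two two robot robot load runs two two runs runs two H two => two two robot robot load runs two two runs runs two two two   [H ::= two]

S => H two => S H two => H two H two => two two H two => two two S H two => two two H two H two => two two robot H runs two H two => two two robot robot H runs runs two H two => two two robot robot load runs S runs runs two H two => two two robot robot load runs H two runs runs two H two => two two robot robot load runs two two runs runs two H two => two two robot robot load runs two two runs runs two two two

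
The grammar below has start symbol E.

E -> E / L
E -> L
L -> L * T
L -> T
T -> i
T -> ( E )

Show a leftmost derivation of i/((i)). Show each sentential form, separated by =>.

E => E/L => L/L => T/L => i/L => i/T => i/(E) => i/(L) => i/(T) => i/((E)) => i/((L)) => i/((T)) => i/((i))

E => E/L   [E -> E / L]
E/L => L/L   [E -> L]
L/L => T/L   [L -> T]
T/L => i/L   [T -> i]
i/L => i/T   [L -> T]
i/T => i/(E)   [T -> ( E )]
i/(E) => i/(L)   [E -> L]
i/(L) => i/(T)   [L -> T]
i/(T) => i/((E))   [T -> ( E )]
i/((E)) => i/((L))   [E -> L]
i/((L)) => i/((T))   [L -> T]
i/((T)) => i/((i))   [T -> i]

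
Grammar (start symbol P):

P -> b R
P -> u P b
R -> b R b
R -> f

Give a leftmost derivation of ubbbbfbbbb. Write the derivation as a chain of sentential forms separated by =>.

P => uPb   [P -> u P b]
uPb => ubRb   [P -> b R]
ubRb => ubbRbb   [R -> b R b]
ubbRbb => ubbbRbbb   [R -> b R b]
ubbbRbbb => ubbbbRbbbb   [R -> b R b]
ubbbbRbbbb => ubbbbfbbbb   [R -> f]

P=>uPb=>ubRb=>ubbRbb=>ubbbRbbb=>ubbbbRbbbb=>ubbbbfbbbb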